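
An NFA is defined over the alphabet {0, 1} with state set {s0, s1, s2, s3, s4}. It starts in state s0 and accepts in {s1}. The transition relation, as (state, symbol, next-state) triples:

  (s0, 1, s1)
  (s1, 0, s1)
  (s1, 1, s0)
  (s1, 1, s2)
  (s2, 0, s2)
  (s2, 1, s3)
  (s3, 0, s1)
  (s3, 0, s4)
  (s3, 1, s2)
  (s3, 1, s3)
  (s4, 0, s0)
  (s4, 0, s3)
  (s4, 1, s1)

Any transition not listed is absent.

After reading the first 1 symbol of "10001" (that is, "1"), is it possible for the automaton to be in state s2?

No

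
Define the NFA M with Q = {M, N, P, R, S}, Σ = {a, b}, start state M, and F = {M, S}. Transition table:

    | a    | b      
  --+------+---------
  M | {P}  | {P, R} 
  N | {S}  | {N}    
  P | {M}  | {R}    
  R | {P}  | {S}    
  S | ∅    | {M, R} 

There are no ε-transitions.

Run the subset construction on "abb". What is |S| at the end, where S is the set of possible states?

Start in {M}.
Read 'a': M→{P}; now {P}.
Read 'b': P→{R}; now {R}.
Read 'b': R→{S}; now {S}.
That set has 1 state.

1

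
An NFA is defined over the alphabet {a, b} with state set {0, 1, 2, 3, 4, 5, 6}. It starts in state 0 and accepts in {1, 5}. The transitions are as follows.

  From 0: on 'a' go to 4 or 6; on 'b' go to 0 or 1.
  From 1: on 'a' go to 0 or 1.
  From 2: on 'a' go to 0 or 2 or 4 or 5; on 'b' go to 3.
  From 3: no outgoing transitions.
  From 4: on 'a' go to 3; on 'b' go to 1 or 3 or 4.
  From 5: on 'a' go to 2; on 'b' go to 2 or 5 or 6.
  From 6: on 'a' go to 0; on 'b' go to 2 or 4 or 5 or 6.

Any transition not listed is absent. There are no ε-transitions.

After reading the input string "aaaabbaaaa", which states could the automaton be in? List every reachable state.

Start in {0}.
Read 'a': {0} → {4, 6}.
Read 'a': {4, 6} → {0, 3}.
Read 'a': {0, 3} → {4, 6}.
Read 'a': {4, 6} → {0, 3}.
Read 'b': {0, 3} → {0, 1}.
Read 'b': {0, 1} → {0, 1}.
Read 'a': {0, 1} → {0, 1, 4, 6}.
Read 'a': {0, 1, 4, 6} → {0, 1, 3, 4, 6}.
Read 'a': {0, 1, 3, 4, 6} → {0, 1, 3, 4, 6}.
Read 'a': {0, 1, 3, 4, 6} → {0, 1, 3, 4, 6}.

{0, 1, 3, 4, 6}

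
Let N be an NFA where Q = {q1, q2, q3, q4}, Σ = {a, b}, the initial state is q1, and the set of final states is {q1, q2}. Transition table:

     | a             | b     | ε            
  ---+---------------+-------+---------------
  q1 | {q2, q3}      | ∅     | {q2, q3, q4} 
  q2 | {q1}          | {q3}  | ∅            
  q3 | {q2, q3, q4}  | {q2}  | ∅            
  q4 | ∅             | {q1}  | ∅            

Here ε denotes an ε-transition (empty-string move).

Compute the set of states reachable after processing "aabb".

Start: ε-closure({q1}) = {q1, q2, q3, q4}.
Read 'a': {q1, q2, q3, q4} → {q1, q2, q3, q4}.
Read 'a': {q1, q2, q3, q4} → {q1, q2, q3, q4}.
Read 'b': {q1, q2, q3, q4} → {q1, q2, q3, q4}.
Read 'b': {q1, q2, q3, q4} → {q1, q2, q3, q4}.

{q1, q2, q3, q4}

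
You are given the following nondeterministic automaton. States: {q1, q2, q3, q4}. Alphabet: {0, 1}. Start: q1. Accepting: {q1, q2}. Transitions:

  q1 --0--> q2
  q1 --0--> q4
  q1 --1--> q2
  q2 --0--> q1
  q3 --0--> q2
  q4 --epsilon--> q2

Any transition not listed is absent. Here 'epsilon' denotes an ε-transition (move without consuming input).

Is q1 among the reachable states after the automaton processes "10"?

Yes

Start in {q1}.
Read '1': {q1} → {q2}.
Read '0': {q2} → {q1}.
State q1 is in {q1}.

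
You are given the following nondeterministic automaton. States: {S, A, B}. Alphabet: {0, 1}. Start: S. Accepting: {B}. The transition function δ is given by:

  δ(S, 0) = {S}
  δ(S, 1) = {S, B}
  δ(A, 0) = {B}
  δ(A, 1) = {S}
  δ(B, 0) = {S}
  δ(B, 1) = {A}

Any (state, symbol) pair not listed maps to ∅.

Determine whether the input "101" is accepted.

Start in {S}.
Read '1': S→{S, B}; now {S, B}.
Read '0': S→{S}, B→{S}; now {S}.
Read '1': S→{S, B}; now {S, B}.
The final set {S, B} contains the accepting state B.

Yes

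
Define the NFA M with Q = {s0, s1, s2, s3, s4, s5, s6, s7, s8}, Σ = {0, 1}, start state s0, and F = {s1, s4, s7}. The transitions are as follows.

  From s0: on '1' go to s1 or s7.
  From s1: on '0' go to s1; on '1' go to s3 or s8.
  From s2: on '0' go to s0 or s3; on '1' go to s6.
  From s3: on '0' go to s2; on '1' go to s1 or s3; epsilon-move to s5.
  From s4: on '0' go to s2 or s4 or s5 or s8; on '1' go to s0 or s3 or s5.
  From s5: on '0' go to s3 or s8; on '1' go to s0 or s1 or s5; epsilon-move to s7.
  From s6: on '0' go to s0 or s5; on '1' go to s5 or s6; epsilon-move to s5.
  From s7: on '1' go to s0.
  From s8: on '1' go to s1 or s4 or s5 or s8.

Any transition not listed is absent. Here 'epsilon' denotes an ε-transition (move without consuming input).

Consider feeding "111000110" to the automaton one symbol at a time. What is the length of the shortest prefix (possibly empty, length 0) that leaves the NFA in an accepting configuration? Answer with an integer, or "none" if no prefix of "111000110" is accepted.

Start in {s0}.
Read '1': {s0} → {s1, s7}.
None of the earlier sets intersect F, but {s1, s7} does.

1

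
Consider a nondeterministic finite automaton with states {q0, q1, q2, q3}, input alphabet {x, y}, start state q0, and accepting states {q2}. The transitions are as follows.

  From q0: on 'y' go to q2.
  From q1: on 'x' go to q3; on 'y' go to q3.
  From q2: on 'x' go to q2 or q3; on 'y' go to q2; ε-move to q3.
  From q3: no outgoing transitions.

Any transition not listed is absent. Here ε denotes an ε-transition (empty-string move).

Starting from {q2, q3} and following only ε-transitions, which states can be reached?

{q2, q3}

Begin with {q2, q3}.
No ε-moves leave this set, so the closure equals the set itself.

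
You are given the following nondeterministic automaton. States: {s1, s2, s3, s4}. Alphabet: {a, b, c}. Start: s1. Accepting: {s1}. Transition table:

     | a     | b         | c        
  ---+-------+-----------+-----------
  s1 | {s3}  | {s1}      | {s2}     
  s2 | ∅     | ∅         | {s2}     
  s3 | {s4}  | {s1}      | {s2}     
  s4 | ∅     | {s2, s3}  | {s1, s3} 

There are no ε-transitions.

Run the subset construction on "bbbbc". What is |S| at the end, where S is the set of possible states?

1

Start in {s1}.
Read 'b': {s1} → {s1}.
Read 'b': {s1} → {s1}.
Read 'b': {s1} → {s1}.
Read 'b': {s1} → {s1}.
Read 'c': {s1} → {s2}.
That set has 1 state.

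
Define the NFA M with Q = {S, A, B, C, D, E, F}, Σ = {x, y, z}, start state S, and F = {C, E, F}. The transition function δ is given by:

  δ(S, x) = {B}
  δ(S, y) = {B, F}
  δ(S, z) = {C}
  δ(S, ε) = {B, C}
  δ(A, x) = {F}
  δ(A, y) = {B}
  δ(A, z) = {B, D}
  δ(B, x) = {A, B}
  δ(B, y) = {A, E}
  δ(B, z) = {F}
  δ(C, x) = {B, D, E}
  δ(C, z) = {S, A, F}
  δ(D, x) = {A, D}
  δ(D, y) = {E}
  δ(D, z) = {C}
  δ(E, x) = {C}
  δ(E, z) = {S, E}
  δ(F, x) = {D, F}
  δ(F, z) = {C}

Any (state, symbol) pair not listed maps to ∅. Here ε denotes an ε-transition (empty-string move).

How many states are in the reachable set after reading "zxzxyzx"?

Start: ε-closure({S}) = {S, B, C}.
Read 'z': S→{C}, B→{F}, C→{S, A, F}; union {S, A, C, F}; ε-closure = {S, A, B, C, F}.
Read 'x': S→{B}, A→{F}, B→{A, B}, C→{B, D, E}, F→{D, F}; now {A, B, D, E, F}.
Read 'z': A→{B, D}, B→{F}, D→{C}, E→{S, E}, F→{C}; now {S, B, C, D, E, F}.
Read 'x': S→{B}, B→{A, B}, C→{B, D, E}, D→{A, D}, E→{C}, F→{D, F}; now {A, B, C, D, E, F}.
Read 'y': A→{B}, B→{A, E}, C→∅, D→{E}, E→∅, F→∅; now {A, B, E}.
Read 'z': A→{B, D}, B→{F}, E→{S, E}; union {S, B, D, E, F}; ε-closure = {S, B, C, D, E, F}.
Read 'x': S→{B}, B→{A, B}, C→{B, D, E}, D→{A, D}, E→{C}, F→{D, F}; now {A, B, C, D, E, F}.
That set has 6 states.

6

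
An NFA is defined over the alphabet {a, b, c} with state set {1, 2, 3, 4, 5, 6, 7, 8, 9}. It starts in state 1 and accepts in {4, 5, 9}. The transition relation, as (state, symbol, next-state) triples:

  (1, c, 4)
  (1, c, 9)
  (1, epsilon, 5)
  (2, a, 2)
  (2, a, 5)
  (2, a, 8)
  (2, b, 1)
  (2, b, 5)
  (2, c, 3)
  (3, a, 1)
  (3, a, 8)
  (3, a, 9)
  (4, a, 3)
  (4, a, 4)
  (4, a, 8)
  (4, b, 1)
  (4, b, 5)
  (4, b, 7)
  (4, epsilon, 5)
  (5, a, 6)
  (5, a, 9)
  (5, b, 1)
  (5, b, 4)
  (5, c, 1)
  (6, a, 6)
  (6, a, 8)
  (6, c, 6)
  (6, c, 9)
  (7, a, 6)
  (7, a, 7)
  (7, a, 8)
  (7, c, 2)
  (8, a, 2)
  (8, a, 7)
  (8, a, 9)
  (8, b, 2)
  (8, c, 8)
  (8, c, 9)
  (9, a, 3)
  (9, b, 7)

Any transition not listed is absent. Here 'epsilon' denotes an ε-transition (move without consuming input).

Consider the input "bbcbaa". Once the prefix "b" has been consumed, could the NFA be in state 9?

No

Start: ε-closure({1}) = {1, 5}.
Read 'b': {1, 5} → {1, 4, 5}.
State 9 is not in {1, 4, 5}.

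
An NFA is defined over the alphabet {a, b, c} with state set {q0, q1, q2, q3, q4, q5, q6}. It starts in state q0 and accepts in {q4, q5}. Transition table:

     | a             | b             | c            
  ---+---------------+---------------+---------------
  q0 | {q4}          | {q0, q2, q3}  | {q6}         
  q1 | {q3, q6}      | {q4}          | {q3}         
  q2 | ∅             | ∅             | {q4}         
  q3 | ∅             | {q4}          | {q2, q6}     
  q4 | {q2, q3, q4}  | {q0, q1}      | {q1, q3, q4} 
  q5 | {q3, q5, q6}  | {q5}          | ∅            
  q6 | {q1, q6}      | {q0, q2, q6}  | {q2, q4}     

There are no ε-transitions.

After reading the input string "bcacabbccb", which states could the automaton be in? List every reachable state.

{q0, q1, q2, q4, q6}

Start in {q0}.
Read 'b': {q0} → {q0, q2, q3}.
Read 'c': {q0, q2, q3} → {q2, q4, q6}.
Read 'a': {q2, q4, q6} → {q1, q2, q3, q4, q6}.
Read 'c': {q1, q2, q3, q4, q6} → {q1, q2, q3, q4, q6}.
Read 'a': {q1, q2, q3, q4, q6} → {q1, q2, q3, q4, q6}.
Read 'b': {q1, q2, q3, q4, q6} → {q0, q1, q2, q4, q6}.
Read 'b': {q0, q1, q2, q4, q6} → {q0, q1, q2, q3, q4, q6}.
Read 'c': {q0, q1, q2, q3, q4, q6} → {q1, q2, q3, q4, q6}.
Read 'c': {q1, q2, q3, q4, q6} → {q1, q2, q3, q4, q6}.
Read 'b': {q1, q2, q3, q4, q6} → {q0, q1, q2, q4, q6}.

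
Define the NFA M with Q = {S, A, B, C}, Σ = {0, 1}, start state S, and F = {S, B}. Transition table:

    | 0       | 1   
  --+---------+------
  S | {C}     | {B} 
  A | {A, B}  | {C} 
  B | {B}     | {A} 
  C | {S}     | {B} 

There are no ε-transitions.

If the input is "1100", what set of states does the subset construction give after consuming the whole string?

Start in {S}.
Read '1': {S} → {B}.
Read '1': {B} → {A}.
Read '0': {A} → {A, B}.
Read '0': {A, B} → {A, B}.

{A, B}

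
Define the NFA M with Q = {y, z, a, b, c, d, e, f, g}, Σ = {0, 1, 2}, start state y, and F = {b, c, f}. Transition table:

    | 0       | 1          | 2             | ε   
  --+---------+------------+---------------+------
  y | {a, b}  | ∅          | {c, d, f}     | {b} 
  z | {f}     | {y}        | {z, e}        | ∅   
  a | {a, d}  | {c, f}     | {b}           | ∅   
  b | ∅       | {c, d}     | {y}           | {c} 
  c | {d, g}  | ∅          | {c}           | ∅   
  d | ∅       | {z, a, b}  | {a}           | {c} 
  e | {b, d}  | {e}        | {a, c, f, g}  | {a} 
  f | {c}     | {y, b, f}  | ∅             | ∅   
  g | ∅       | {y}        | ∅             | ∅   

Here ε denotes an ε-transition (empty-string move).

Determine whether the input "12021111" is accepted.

Start: ε-closure({y}) = {y, b, c}.
Read '1': y→∅, b→{c, d}, c→∅; now {c, d}.
Read '2': c→{c}, d→{a}; now {a, c}.
Read '0': a→{a, d}, c→{d, g}; union {a, d, g}; ε-closure = {a, c, d, g}.
Read '2': a→{b}, c→{c}, d→{a}, g→∅; now {a, b, c}.
Read '1': a→{c, f}, b→{c, d}, c→∅; now {c, d, f}.
Read '1': c→∅, d→{z, a, b}, f→{y, b, f}; union {y, z, a, b, f}; ε-closure = {y, z, a, b, c, f}.
Read '1': y→∅, z→{y}, a→{c, f}, b→{c, d}, c→∅, f→{y, b, f}; now {y, b, c, d, f}.
Read '1': y→∅, b→{c, d}, c→∅, d→{z, a, b}, f→{y, b, f}; now {y, z, a, b, c, d, f}.
The final set {y, z, a, b, c, d, f} contains the accepting states b, c, f.

Yes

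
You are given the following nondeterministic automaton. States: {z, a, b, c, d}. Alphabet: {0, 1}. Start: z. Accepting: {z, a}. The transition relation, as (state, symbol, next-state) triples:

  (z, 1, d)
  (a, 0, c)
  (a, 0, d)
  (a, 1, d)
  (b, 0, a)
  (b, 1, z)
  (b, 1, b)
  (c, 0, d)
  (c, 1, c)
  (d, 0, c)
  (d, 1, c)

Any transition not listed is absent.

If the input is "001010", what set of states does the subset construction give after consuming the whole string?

∅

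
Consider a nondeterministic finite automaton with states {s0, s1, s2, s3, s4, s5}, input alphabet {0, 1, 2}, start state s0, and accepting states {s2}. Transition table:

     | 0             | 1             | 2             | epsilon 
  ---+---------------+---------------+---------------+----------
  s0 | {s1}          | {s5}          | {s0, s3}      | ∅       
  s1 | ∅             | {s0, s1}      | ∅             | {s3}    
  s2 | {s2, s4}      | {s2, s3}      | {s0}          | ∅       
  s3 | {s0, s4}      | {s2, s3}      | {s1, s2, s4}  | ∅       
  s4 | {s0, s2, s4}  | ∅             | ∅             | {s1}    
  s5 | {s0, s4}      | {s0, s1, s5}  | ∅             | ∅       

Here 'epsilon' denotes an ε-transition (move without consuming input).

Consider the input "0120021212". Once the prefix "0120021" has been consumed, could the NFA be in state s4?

No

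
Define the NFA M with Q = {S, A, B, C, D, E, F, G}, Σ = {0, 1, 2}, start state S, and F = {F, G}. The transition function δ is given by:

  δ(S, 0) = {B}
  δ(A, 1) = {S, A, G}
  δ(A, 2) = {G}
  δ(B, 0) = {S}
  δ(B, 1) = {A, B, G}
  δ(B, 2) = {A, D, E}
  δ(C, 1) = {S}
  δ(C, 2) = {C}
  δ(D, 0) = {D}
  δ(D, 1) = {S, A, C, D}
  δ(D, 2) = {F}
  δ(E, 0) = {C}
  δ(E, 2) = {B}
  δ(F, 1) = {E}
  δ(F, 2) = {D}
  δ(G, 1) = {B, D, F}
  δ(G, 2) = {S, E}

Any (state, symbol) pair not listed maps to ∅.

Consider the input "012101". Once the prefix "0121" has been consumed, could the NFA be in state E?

No

Start in {S}.
Read '0': S→{B}; now {B}.
Read '1': B→{A, B, G}; now {A, B, G}.
Read '2': A→{G}, B→{A, D, E}, G→{S, E}; now {S, A, D, E, G}.
Read '1': S→∅, A→{S, A, G}, D→{S, A, C, D}, E→∅, G→{B, D, F}; now {S, A, B, C, D, F, G}.
State E is not in {S, A, B, C, D, F, G}.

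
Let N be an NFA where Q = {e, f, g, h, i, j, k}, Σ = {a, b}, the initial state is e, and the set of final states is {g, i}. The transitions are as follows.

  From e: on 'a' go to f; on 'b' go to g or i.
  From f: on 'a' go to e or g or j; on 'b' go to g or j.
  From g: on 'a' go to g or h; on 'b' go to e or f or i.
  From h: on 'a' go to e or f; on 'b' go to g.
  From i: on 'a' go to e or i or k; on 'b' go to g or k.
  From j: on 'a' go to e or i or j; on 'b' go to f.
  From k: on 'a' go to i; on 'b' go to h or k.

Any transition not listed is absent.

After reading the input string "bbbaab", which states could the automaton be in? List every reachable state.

Start in {e}.
Read 'b': {e} → {g, i}.
Read 'b': {g, i} → {e, f, g, i, k}.
Read 'b': {e, f, g, i, k} → {e, f, g, h, i, j, k}.
Read 'a': {e, f, g, h, i, j, k} → {e, f, g, h, i, j, k}.
Read 'a': {e, f, g, h, i, j, k} → {e, f, g, h, i, j, k}.
Read 'b': {e, f, g, h, i, j, k} → {e, f, g, h, i, j, k}.

{e, f, g, h, i, j, k}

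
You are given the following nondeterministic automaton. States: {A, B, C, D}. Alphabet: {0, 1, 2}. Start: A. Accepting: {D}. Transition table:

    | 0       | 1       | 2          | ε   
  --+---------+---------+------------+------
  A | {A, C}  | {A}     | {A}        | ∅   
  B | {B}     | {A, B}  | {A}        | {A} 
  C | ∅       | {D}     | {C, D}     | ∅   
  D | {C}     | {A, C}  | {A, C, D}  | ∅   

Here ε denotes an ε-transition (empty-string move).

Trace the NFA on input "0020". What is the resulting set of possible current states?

Start in {A}.
Read '0': A→{A, C}; now {A, C}.
Read '0': A→{A, C}, C→∅; now {A, C}.
Read '2': A→{A}, C→{C, D}; now {A, C, D}.
Read '0': A→{A, C}, C→∅, D→{C}; now {A, C}.

{A, C}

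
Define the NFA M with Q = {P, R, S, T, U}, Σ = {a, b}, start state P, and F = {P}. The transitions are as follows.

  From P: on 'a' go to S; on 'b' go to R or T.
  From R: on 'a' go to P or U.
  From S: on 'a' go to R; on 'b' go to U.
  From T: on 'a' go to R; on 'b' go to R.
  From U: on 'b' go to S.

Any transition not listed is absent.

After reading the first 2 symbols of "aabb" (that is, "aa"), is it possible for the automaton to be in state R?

Yes

Start in {P}.
Read 'a': {P} → {S}.
Read 'a': {S} → {R}.
State R is in {R}.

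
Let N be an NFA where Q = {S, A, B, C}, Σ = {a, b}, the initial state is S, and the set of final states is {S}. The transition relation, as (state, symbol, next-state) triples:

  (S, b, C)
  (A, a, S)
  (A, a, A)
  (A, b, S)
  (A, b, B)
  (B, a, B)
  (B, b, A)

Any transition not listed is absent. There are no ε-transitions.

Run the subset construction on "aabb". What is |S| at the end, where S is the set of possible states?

0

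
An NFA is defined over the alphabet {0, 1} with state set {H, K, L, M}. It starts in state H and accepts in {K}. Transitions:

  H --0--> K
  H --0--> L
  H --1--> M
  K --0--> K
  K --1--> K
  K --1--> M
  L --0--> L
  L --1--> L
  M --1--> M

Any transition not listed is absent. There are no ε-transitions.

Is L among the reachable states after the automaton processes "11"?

Start in {H}.
Read '1': H→{M}; now {M}.
Read '1': M→{M}; now {M}.
State L is not in {M}.

No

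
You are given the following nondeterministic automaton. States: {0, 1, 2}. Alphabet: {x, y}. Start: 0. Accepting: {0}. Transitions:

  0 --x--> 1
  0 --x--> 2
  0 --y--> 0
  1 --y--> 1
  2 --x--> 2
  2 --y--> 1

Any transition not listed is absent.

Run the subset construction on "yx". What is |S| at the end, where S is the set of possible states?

2

Start in {0}.
Read 'y': 0→{0}; now {0}.
Read 'x': 0→{1, 2}; now {1, 2}.
That set has 2 states.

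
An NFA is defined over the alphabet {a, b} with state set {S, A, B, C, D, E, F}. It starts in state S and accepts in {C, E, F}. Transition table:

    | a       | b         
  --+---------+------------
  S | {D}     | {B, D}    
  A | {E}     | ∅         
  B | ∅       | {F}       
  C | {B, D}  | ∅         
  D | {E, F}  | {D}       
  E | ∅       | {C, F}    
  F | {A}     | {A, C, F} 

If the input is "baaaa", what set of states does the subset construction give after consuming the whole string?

∅

Start in {S}.
Read 'b': S→{B, D}; now {B, D}.
Read 'a': B→∅, D→{E, F}; now {E, F}.
Read 'a': E→∅, F→{A}; now {A}.
Read 'a': A→{E}; now {E}.
Read 'a': E→∅; now ∅.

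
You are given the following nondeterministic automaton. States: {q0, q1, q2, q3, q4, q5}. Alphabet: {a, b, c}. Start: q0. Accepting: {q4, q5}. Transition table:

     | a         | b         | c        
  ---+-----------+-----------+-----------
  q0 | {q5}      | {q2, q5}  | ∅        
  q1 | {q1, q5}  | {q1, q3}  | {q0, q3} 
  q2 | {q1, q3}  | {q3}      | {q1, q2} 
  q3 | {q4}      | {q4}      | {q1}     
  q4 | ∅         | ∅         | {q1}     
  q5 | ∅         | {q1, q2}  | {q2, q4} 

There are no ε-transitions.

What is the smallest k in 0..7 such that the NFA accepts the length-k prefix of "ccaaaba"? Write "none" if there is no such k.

Start in {q0}.
Read 'c': q0→∅; now ∅.
The set is empty and remains empty for the remaining 6 symbols.
No reachable set along the way intersects F.

none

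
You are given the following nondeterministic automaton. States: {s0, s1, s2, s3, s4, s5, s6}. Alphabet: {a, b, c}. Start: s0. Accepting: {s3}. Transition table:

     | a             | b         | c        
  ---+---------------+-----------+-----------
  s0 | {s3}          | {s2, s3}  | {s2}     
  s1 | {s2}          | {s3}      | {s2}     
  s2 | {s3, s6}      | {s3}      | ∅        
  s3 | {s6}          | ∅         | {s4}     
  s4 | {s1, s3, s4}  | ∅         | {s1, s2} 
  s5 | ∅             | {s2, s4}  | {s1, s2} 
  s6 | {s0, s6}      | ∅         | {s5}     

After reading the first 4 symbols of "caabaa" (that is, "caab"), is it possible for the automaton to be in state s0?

No

Start in {s0}.
Read 'c': {s0} → {s2}.
Read 'a': {s2} → {s3, s6}.
Read 'a': {s3, s6} → {s0, s6}.
Read 'b': {s0, s6} → {s2, s3}.
State s0 is not in {s2, s3}.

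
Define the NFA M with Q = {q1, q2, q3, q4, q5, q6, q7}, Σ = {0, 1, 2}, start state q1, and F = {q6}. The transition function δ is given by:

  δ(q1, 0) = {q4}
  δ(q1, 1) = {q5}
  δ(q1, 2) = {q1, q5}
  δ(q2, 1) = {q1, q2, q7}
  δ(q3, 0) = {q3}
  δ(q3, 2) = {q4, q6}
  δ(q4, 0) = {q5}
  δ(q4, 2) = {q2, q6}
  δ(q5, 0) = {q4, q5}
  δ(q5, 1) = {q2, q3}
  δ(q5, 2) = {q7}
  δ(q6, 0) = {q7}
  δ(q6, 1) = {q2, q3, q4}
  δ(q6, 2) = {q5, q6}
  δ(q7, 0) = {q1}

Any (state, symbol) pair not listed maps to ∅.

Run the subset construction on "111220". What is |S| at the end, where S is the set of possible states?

3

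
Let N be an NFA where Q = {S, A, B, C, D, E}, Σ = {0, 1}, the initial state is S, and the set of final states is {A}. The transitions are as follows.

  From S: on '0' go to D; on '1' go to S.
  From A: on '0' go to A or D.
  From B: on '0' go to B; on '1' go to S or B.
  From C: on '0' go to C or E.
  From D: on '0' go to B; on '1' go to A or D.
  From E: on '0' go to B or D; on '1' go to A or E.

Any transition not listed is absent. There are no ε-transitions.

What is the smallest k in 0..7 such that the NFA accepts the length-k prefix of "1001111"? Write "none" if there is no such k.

none

Start in {S}.
Read '1': S→{S}; now {S}.
Read '0': S→{D}; now {D}.
Read '0': D→{B}; now {B}.
Read '1': B→{S, B}; now {S, B}.
Read '1': S→{S}, B→{S, B}; now {S, B}.
Read '1': S→{S}, B→{S, B}; now {S, B}.
Read '1': S→{S}, B→{S, B}; now {S, B}.
No reachable set along the way intersects F.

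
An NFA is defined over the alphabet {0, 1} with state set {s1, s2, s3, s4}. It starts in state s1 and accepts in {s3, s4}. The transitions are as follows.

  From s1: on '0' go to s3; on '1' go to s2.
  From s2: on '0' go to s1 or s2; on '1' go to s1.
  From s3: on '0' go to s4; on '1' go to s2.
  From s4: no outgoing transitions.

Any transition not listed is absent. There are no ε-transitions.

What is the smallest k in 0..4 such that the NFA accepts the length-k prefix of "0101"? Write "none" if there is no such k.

Start in {s1}.
Read '0': {s1} → {s3}.
None of the earlier sets intersect F, but {s3} does.

1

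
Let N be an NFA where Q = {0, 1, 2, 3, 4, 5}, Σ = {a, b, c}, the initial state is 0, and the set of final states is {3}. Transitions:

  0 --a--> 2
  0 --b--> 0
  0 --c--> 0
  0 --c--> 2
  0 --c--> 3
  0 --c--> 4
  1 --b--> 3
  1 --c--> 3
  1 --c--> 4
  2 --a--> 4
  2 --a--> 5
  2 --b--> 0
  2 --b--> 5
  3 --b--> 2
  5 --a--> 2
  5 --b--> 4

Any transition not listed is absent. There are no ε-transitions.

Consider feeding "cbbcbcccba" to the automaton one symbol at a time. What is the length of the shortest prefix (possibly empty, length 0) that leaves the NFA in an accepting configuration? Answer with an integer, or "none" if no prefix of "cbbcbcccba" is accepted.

Start in {0}.
Read 'c': 0→{0, 2, 3, 4}; now {0, 2, 3, 4}.
None of the earlier sets intersect F, but {0, 2, 3, 4} does.

1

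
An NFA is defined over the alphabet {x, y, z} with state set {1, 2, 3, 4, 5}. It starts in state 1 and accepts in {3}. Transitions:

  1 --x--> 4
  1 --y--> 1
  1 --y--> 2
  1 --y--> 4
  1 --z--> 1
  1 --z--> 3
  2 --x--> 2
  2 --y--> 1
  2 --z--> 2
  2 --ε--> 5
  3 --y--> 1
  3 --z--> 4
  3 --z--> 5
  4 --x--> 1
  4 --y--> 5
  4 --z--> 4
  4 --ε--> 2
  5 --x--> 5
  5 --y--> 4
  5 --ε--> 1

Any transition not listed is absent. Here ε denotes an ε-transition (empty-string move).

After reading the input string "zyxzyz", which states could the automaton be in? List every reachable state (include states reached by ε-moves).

Start in {1}.
Read 'z': {1} → {1, 3}.
Read 'y': {1, 3} → {1, 2, 4, 5}.
Read 'x': {1, 2, 4, 5} → {1, 2, 4, 5}.
Read 'z': {1, 2, 4, 5} → {1, 2, 3, 4, 5}.
Read 'y': {1, 2, 3, 4, 5} → {1, 2, 4, 5}.
Read 'z': {1, 2, 4, 5} → {1, 2, 3, 4, 5}.

{1, 2, 3, 4, 5}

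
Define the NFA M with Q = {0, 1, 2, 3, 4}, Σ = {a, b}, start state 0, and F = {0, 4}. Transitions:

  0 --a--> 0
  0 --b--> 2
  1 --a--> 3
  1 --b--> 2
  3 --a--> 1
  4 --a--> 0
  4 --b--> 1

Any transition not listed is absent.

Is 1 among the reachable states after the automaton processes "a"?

No

Start in {0}.
Read 'a': {0} → {0}.
State 1 is not in {0}.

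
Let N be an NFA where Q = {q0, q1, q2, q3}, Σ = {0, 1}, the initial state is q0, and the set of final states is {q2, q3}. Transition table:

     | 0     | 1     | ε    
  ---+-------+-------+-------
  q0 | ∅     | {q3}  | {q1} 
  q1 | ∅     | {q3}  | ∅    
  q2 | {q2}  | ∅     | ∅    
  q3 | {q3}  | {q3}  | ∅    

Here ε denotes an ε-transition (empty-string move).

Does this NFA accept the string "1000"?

Start: ε-closure({q0}) = {q0, q1}.
Read '1': {q0, q1} → {q3}.
Read '0': {q3} → {q3}.
Read '0': {q3} → {q3}.
Read '0': {q3} → {q3}.
The final set {q3} contains the accepting state q3.

Yes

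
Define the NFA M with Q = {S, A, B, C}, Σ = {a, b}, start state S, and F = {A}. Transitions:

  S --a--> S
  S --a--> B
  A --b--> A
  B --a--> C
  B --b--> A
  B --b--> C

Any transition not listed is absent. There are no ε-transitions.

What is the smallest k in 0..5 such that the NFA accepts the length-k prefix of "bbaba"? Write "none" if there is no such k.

none

Start in {S}.
Read 'b': {S} → ∅.
The set is empty and remains empty for the remaining 4 symbols.
No reachable set along the way intersects F.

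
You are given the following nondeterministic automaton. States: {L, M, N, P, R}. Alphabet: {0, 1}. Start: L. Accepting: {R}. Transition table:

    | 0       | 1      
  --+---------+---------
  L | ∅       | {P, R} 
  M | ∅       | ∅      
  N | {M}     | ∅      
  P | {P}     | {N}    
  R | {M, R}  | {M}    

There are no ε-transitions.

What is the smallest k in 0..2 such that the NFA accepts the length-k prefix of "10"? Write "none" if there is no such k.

1

Start in {L}.
Read '1': {L} → {P, R}.
None of the earlier sets intersect F, but {P, R} does.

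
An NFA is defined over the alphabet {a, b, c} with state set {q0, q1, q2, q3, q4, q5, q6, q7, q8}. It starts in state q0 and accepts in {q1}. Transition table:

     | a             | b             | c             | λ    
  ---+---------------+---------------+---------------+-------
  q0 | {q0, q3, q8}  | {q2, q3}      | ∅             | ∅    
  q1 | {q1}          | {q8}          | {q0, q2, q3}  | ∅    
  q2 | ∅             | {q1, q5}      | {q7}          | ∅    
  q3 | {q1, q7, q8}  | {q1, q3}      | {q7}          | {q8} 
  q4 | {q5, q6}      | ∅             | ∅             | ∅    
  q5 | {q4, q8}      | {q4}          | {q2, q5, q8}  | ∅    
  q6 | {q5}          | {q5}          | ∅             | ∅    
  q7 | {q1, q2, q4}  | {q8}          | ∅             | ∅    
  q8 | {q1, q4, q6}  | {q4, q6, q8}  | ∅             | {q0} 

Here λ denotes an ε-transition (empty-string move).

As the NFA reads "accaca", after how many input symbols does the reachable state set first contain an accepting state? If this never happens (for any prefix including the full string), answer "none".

Start in {q0}.
Read 'a': q0→{q0, q3, q8}; now {q0, q3, q8}.
Read 'c': q0→∅, q3→{q7}, q8→∅; now {q7}.
Read 'c': q7→∅; now ∅.
The set is empty and remains empty for the remaining 3 symbols.
No reachable set along the way intersects F.

none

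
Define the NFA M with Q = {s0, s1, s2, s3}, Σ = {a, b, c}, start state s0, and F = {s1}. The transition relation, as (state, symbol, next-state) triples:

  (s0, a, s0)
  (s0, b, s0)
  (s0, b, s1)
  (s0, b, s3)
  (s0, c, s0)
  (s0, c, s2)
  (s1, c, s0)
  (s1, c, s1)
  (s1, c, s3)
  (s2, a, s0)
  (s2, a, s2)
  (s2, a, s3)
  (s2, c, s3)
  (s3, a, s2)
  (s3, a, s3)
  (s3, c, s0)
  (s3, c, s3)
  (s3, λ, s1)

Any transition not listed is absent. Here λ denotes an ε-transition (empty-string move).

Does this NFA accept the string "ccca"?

Yes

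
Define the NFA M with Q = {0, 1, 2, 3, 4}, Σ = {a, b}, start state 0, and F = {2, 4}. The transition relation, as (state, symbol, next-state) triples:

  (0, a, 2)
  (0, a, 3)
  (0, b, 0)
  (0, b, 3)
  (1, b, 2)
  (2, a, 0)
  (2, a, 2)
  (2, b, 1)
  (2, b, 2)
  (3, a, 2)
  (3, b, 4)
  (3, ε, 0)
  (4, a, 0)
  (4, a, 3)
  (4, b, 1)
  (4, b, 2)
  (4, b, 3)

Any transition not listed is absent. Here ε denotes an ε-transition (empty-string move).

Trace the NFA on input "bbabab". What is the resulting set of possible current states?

{0, 1, 2, 3, 4}

Start in {0}.
Read 'b': {0} → {0, 3}.
Read 'b': {0, 3} → {0, 3, 4}.
Read 'a': {0, 3, 4} → {0, 2, 3}.
Read 'b': {0, 2, 3} → {0, 1, 2, 3, 4}.
Read 'a': {0, 1, 2, 3, 4} → {0, 2, 3}.
Read 'b': {0, 2, 3} → {0, 1, 2, 3, 4}.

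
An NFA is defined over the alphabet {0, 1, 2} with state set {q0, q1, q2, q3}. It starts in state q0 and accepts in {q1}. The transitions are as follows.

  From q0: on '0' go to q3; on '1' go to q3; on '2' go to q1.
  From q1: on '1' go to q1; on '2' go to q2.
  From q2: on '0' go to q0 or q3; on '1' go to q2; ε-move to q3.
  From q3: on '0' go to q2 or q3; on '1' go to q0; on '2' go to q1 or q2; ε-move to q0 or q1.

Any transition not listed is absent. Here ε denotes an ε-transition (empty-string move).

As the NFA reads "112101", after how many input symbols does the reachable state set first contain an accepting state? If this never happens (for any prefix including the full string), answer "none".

Start in {q0}.
Read '1': q0→{q3}; union {q3}; ε-closure = {q0, q1, q3}.
None of the earlier sets intersect F, but {q0, q1, q3} does.

1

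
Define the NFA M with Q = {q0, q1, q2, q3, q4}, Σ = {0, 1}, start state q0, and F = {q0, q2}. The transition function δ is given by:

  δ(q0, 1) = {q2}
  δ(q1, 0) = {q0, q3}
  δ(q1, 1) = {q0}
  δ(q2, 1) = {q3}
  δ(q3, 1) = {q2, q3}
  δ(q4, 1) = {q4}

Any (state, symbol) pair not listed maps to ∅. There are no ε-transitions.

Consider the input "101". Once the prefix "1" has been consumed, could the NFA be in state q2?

Yes

Start in {q0}.
Read '1': q0→{q2}; now {q2}.
State q2 is in {q2}.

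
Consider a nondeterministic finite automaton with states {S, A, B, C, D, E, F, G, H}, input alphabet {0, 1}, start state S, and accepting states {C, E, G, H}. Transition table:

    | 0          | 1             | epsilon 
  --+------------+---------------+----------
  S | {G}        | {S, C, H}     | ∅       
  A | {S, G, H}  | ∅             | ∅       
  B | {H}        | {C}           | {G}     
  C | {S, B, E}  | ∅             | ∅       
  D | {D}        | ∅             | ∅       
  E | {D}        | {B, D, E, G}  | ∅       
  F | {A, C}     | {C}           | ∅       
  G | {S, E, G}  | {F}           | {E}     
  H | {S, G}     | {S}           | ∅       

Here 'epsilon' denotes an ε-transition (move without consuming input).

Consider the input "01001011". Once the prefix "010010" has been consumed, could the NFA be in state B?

Yes

Start in {S}.
Read '0': S→{G}; union {G}; ε-closure = {E, G}.
Read '1': E→{B, D, E, G}, G→{F}; now {B, D, E, F, G}.
Read '0': B→{H}, D→{D}, E→{D}, F→{A, C}, G→{S, E, G}; now {S, A, C, D, E, G, H}.
Read '0': S→{G}, A→{S, G, H}, C→{S, B, E}, D→{D}, E→{D}, G→{S, E, G}, H→{S, G}; now {S, B, D, E, G, H}.
Read '1': S→{S, C, H}, B→{C}, D→∅, E→{B, D, E, G}, G→{F}, H→{S}; now {S, B, C, D, E, F, G, H}.
Read '0': S→{G}, B→{H}, C→{S, B, E}, D→{D}, E→{D}, F→{A, C}, G→{S, E, G}, H→{S, G}; now {S, A, B, C, D, E, G, H}.
State B is in {S, A, B, C, D, E, G, H}.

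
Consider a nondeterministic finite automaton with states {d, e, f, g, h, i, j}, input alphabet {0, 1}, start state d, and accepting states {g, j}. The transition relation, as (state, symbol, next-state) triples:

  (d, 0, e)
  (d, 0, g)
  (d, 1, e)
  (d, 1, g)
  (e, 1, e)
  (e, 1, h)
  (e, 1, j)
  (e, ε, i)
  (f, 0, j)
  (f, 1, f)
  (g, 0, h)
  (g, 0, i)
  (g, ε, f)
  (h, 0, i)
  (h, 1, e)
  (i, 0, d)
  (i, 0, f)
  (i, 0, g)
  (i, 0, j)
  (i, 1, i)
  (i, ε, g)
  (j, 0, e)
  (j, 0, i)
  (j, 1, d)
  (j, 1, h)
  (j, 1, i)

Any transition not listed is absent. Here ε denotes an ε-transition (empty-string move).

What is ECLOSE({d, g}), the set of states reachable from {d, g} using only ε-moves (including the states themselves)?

{d, f, g}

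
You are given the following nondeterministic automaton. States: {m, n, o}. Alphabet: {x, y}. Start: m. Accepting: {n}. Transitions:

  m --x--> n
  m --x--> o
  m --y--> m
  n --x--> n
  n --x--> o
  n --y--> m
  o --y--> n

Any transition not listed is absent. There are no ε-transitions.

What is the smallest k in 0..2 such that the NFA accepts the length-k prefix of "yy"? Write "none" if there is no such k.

Start in {m}.
Read 'y': m→{m}; now {m}.
Read 'y': m→{m}; now {m}.
No reachable set along the way intersects F.

none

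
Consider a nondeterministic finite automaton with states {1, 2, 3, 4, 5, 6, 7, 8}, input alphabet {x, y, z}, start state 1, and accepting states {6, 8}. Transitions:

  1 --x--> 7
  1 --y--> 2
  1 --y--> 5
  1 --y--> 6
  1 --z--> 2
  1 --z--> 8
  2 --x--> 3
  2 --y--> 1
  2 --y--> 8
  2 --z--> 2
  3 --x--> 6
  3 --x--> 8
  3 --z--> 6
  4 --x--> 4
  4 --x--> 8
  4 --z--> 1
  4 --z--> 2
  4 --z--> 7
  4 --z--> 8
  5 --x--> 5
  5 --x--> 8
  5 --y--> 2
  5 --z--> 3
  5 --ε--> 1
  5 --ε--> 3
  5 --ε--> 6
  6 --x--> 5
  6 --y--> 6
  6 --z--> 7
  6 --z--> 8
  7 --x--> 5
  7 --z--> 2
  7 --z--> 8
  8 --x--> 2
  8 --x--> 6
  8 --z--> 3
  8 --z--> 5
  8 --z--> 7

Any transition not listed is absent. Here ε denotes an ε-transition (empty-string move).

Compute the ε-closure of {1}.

{1}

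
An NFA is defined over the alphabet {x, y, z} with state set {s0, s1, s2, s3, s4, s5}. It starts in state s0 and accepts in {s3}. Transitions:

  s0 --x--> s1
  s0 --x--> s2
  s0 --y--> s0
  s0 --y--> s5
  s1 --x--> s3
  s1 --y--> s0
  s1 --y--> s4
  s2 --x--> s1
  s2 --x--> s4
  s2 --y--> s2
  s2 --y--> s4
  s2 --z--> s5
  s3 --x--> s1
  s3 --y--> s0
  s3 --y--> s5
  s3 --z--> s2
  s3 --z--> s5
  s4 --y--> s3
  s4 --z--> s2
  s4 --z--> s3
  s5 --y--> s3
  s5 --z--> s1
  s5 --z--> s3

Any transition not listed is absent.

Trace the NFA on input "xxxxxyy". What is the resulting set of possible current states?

Start in {s0}.
Read 'x': s0→{s1, s2}; now {s1, s2}.
Read 'x': s1→{s3}, s2→{s1, s4}; now {s1, s3, s4}.
Read 'x': s1→{s3}, s3→{s1}, s4→∅; now {s1, s3}.
Read 'x': s1→{s3}, s3→{s1}; now {s1, s3}.
Read 'x': s1→{s3}, s3→{s1}; now {s1, s3}.
Read 'y': s1→{s0, s4}, s3→{s0, s5}; now {s0, s4, s5}.
Read 'y': s0→{s0, s5}, s4→{s3}, s5→{s3}; now {s0, s3, s5}.

{s0, s3, s5}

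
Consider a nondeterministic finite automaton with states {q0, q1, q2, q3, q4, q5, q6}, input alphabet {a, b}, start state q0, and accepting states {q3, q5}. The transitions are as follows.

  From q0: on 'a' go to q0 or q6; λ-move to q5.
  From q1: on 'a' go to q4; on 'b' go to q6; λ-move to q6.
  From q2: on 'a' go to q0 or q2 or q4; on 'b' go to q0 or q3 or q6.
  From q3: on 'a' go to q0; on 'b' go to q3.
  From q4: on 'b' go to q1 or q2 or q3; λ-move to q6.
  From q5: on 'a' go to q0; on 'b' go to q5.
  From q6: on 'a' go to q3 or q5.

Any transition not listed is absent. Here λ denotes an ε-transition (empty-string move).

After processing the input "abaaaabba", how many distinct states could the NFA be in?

2

Start: ε-closure({q0}) = {q0, q5}.
Read 'a': {q0, q5} → {q0, q5, q6}.
Read 'b': {q0, q5, q6} → {q5}.
Read 'a': {q5} → {q0, q5}.
Read 'a': {q0, q5} → {q0, q5, q6}.
Read 'a': {q0, q5, q6} → {q0, q3, q5, q6}.
Read 'a': {q0, q3, q5, q6} → {q0, q3, q5, q6}.
Read 'b': {q0, q3, q5, q6} → {q3, q5}.
Read 'b': {q3, q5} → {q3, q5}.
Read 'a': {q3, q5} → {q0, q5}.
That set has 2 states.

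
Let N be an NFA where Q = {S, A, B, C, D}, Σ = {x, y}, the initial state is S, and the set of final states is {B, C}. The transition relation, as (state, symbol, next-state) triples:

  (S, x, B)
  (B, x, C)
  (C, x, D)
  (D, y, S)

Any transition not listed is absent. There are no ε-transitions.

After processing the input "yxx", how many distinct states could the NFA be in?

0

Start in {S}.
Read 'y': S→∅; now ∅.
The set is empty and remains empty for the remaining 2 symbols.
That set has 0 states.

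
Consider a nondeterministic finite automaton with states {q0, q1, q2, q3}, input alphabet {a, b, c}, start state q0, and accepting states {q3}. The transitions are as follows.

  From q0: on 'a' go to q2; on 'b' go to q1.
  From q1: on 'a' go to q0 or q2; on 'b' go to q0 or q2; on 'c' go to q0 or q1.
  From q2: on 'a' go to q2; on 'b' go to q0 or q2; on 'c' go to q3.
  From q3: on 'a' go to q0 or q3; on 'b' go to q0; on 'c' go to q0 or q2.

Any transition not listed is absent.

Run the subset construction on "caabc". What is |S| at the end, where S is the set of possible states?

Start in {q0}.
Read 'c': q0→∅; now ∅.
The set is empty and remains empty for the remaining 4 symbols.
That set has 0 states.

0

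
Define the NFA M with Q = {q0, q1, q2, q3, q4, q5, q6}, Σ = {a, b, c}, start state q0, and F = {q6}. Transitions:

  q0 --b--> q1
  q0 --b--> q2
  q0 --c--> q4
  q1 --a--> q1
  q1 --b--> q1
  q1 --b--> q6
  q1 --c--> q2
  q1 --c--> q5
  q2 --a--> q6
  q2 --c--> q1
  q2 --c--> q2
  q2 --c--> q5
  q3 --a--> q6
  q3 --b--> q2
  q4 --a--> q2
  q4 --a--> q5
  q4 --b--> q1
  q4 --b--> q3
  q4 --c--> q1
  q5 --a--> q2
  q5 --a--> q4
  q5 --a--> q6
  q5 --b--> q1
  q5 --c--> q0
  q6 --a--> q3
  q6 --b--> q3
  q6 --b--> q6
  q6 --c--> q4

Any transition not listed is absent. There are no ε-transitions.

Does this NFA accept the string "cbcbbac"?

No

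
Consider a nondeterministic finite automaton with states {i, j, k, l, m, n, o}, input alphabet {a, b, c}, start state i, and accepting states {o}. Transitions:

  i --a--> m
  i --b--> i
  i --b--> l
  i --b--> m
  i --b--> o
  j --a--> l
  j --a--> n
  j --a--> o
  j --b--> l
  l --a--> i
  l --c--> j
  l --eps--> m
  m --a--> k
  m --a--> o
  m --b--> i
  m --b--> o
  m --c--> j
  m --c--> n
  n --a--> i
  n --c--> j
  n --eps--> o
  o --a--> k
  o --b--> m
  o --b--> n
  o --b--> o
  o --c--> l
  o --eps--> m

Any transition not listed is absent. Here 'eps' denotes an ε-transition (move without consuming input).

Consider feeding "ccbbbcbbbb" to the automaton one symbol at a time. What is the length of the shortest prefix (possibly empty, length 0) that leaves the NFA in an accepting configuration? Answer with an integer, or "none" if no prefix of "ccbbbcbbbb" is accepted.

none

Start in {i}.
Read 'c': {i} → ∅.
The set is empty and remains empty for the remaining 9 symbols.
No reachable set along the way intersects F.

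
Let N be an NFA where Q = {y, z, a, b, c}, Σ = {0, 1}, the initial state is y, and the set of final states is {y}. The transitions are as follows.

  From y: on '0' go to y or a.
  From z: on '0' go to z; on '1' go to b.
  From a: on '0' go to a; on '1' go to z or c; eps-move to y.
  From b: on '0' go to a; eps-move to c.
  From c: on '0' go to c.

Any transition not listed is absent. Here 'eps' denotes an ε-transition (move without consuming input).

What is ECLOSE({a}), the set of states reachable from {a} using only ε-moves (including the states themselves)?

Begin with {a}.
ε-move a → y; add y.

{y, a}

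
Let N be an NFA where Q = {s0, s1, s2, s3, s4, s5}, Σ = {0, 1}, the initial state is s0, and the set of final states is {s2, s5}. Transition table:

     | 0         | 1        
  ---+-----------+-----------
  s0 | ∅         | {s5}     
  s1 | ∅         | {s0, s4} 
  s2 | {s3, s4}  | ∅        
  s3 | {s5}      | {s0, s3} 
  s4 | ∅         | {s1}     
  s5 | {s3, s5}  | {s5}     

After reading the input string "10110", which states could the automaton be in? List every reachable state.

{s3, s5}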